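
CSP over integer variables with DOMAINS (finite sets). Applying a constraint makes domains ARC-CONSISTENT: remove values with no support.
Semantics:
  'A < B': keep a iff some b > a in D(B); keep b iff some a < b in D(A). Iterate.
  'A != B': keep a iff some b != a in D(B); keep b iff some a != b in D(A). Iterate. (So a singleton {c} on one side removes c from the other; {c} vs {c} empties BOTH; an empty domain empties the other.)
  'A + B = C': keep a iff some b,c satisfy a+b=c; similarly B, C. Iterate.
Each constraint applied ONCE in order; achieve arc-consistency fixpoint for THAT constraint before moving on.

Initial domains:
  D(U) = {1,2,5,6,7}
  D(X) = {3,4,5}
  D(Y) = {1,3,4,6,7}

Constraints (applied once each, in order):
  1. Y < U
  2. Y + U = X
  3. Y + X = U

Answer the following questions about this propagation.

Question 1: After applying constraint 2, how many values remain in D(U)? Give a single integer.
Answer: 1

Derivation:
Constraint 1 (Y < U) on D(Y)={1,3,4,6,7} D(U)={1,2,5,6,7}: Y {1,3,4,6,7}->{1,3,4,6}; U {1,2,5,6,7}->{2,5,6,7}
Constraint 2 (Y + U = X) on D(Y)={1,3,4,6} D(U)={2,5,6,7} D(X)={3,4,5}: Y {1,3,4,6}->{1,3}; U {2,5,6,7}->{2}; X {3,4,5}->{3,5}
So after constraint 2: D(U)={2}, size = 1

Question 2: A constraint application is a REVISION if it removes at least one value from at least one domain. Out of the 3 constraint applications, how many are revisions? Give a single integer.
Answer: 3

Derivation:
Constraint 1 (Y < U) on D(Y)={1,3,4,6,7} D(U)={1,2,5,6,7}: Y {1,3,4,6,7}->{1,3,4,6}; U {1,2,5,6,7}->{2,5,6,7} => REVISION
Constraint 2 (Y + U = X) on D(Y)={1,3,4,6} D(U)={2,5,6,7} D(X)={3,4,5}: Y {1,3,4,6}->{1,3}; U {2,5,6,7}->{2}; X {3,4,5}->{3,5} => REVISION
Constraint 3 (Y + X = U) on D(Y)={1,3} D(X)={3,5} D(U)={2}: Y {1,3}->{}; X {3,5}->{}; U {2}->{} => REVISION
Total revisions = 3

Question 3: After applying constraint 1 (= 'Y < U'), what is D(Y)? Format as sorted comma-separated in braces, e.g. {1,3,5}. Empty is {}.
Answer: {1,3,4,6}

Derivation:
Constraint 1 (Y < U) on D(Y)={1,3,4,6,7} D(U)={1,2,5,6,7}: Y {1,3,4,6,7}->{1,3,4,6}; U {1,2,5,6,7}->{2,5,6,7}
So after constraint 1: D(Y) = {1,3,4,6}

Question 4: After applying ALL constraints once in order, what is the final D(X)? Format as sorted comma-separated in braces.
Constraint 1 (Y < U) on D(Y)={1,3,4,6,7} D(U)={1,2,5,6,7}: Y {1,3,4,6,7}->{1,3,4,6}; U {1,2,5,6,7}->{2,5,6,7}
Constraint 2 (Y + U = X) on D(Y)={1,3,4,6} D(U)={2,5,6,7} D(X)={3,4,5}: Y {1,3,4,6}->{1,3}; U {2,5,6,7}->{2}; X {3,4,5}->{3,5}
Constraint 3 (Y + X = U) on D(Y)={1,3} D(X)={3,5} D(U)={2}: Y {1,3}->{}; X {3,5}->{}; U {2}->{}
So after all 3 constraints: D(X) = {}

Answer: {}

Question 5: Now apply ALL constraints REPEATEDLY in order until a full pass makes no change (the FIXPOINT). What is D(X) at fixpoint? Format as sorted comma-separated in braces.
pass 0 (initial): D(X)={3,4,5}
pass 1: U {1,2,5,6,7}->{}; X {3,4,5}->{}; Y {1,3,4,6,7}->{}
pass 2: no change
Fixpoint after 2 passes: D(X) = {}

Answer: {}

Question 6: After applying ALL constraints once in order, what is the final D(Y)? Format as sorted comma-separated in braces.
Constraint 1 (Y < U) on D(Y)={1,3,4,6,7} D(U)={1,2,5,6,7}: Y {1,3,4,6,7}->{1,3,4,6}; U {1,2,5,6,7}->{2,5,6,7}
Constraint 2 (Y + U = X) on D(Y)={1,3,4,6} D(U)={2,5,6,7} D(X)={3,4,5}: Y {1,3,4,6}->{1,3}; U {2,5,6,7}->{2}; X {3,4,5}->{3,5}
Constraint 3 (Y + X = U) on D(Y)={1,3} D(X)={3,5} D(U)={2}: Y {1,3}->{}; X {3,5}->{}; U {2}->{}
So after all 3 constraints: D(Y) = {}

Answer: {}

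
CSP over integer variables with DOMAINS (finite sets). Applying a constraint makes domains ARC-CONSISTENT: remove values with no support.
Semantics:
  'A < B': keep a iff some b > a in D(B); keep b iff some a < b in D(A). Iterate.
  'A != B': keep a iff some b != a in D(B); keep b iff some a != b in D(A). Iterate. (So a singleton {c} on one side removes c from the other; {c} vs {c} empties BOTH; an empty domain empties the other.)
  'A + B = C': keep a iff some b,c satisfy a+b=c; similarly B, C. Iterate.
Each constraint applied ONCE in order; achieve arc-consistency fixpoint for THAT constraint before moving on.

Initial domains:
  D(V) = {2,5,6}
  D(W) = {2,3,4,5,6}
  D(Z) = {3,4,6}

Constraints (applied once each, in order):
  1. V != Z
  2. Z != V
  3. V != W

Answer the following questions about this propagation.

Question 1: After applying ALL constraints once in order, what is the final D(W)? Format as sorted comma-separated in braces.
Answer: {2,3,4,5,6}

Derivation:
Constraint 1 (V != Z) on D(V)={2,5,6} D(Z)={3,4,6}: no change
Constraint 2 (Z != V) on D(Z)={3,4,6} D(V)={2,5,6}: no change
Constraint 3 (V != W) on D(V)={2,5,6} D(W)={2,3,4,5,6}: no change
So after all 3 constraints: D(W) = {2,3,4,5,6}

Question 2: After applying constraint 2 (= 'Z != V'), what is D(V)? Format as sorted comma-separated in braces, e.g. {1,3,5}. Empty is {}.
Answer: {2,5,6}

Derivation:
Constraint 1 (V != Z) on D(V)={2,5,6} D(Z)={3,4,6}: no change
Constraint 2 (Z != V) on D(Z)={3,4,6} D(V)={2,5,6}: no change
So after constraint 2: D(V) = {2,5,6}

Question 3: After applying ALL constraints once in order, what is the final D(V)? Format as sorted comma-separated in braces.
Constraint 1 (V != Z) on D(V)={2,5,6} D(Z)={3,4,6}: no change
Constraint 2 (Z != V) on D(Z)={3,4,6} D(V)={2,5,6}: no change
Constraint 3 (V != W) on D(V)={2,5,6} D(W)={2,3,4,5,6}: no change
So after all 3 constraints: D(V) = {2,5,6}

Answer: {2,5,6}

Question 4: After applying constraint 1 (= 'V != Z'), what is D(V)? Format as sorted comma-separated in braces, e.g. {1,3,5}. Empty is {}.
Answer: {2,5,6}

Derivation:
Constraint 1 (V != Z) on D(V)={2,5,6} D(Z)={3,4,6}: no change
So after constraint 1: D(V) = {2,5,6}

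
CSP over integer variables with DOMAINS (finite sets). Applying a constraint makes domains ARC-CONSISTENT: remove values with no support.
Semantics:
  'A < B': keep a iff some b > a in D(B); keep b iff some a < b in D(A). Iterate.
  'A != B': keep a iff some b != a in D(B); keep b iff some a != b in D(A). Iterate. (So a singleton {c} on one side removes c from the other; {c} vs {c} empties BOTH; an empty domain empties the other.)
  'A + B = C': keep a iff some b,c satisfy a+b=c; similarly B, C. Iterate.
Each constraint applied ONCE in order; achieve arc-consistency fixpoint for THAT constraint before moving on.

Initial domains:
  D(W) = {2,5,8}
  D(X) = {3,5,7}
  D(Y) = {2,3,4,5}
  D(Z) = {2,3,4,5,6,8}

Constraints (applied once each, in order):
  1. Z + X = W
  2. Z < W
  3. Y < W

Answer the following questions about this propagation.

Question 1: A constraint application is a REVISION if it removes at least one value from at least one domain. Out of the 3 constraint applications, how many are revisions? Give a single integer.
Answer: 1

Derivation:
Constraint 1 (Z + X = W) on D(Z)={2,3,4,5,6,8} D(X)={3,5,7} D(W)={2,5,8}: Z {2,3,4,5,6,8}->{2,3,5}; X {3,5,7}->{3,5}; W {2,5,8}->{5,8} => REVISION
Constraint 2 (Z < W) on D(Z)={2,3,5} D(W)={5,8}: no change => not a revision
Constraint 3 (Y < W) on D(Y)={2,3,4,5} D(W)={5,8}: no change => not a revision
Total revisions = 1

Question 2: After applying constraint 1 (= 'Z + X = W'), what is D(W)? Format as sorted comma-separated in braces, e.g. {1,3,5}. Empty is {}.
Constraint 1 (Z + X = W) on D(Z)={2,3,4,5,6,8} D(X)={3,5,7} D(W)={2,5,8}: Z {2,3,4,5,6,8}->{2,3,5}; X {3,5,7}->{3,5}; W {2,5,8}->{5,8}
So after constraint 1: D(W) = {5,8}

Answer: {5,8}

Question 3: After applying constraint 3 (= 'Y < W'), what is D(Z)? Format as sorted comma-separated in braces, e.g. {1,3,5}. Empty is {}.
Answer: {2,3,5}

Derivation:
Constraint 1 (Z + X = W) on D(Z)={2,3,4,5,6,8} D(X)={3,5,7} D(W)={2,5,8}: Z {2,3,4,5,6,8}->{2,3,5}; X {3,5,7}->{3,5}; W {2,5,8}->{5,8}
Constraint 2 (Z < W) on D(Z)={2,3,5} D(W)={5,8}: no change
Constraint 3 (Y < W) on D(Y)={2,3,4,5} D(W)={5,8}: no change
So after constraint 3: D(Z) = {2,3,5}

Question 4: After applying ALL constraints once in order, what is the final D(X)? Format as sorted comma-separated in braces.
Constraint 1 (Z + X = W) on D(Z)={2,3,4,5,6,8} D(X)={3,5,7} D(W)={2,5,8}: Z {2,3,4,5,6,8}->{2,3,5}; X {3,5,7}->{3,5}; W {2,5,8}->{5,8}
Constraint 2 (Z < W) on D(Z)={2,3,5} D(W)={5,8}: no change
Constraint 3 (Y < W) on D(Y)={2,3,4,5} D(W)={5,8}: no change
So after all 3 constraints: D(X) = {3,5}

Answer: {3,5}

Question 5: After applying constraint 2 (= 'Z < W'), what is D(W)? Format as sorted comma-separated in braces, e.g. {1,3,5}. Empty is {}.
Constraint 1 (Z + X = W) on D(Z)={2,3,4,5,6,8} D(X)={3,5,7} D(W)={2,5,8}: Z {2,3,4,5,6,8}->{2,3,5}; X {3,5,7}->{3,5}; W {2,5,8}->{5,8}
Constraint 2 (Z < W) on D(Z)={2,3,5} D(W)={5,8}: no change
So after constraint 2: D(W) = {5,8}

Answer: {5,8}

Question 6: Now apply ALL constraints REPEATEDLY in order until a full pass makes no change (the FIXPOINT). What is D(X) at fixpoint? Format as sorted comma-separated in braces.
Answer: {3,5}

Derivation:
pass 0 (initial): D(X)={3,5,7}
pass 1: W {2,5,8}->{5,8}; X {3,5,7}->{3,5}; Z {2,3,4,5,6,8}->{2,3,5}
pass 2: no change
Fixpoint after 2 passes: D(X) = {3,5}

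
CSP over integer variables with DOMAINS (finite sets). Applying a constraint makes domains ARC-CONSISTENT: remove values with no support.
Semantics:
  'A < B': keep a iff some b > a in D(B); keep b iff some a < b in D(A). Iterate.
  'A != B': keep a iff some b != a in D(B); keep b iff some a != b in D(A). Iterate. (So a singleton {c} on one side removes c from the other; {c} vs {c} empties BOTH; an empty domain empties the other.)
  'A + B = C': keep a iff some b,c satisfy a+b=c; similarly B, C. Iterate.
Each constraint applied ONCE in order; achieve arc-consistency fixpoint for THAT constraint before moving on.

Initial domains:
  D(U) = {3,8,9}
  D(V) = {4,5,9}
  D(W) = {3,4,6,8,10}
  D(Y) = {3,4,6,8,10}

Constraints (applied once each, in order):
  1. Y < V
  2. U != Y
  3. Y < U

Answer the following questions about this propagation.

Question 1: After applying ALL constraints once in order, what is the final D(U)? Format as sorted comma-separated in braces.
Answer: {8,9}

Derivation:
Constraint 1 (Y < V) on D(Y)={3,4,6,8,10} D(V)={4,5,9}: Y {3,4,6,8,10}->{3,4,6,8}
Constraint 2 (U != Y) on D(U)={3,8,9} D(Y)={3,4,6,8}: no change
Constraint 3 (Y < U) on D(Y)={3,4,6,8} D(U)={3,8,9}: U {3,8,9}->{8,9}
So after all 3 constraints: D(U) = {8,9}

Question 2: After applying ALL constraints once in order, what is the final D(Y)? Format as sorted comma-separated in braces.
Constraint 1 (Y < V) on D(Y)={3,4,6,8,10} D(V)={4,5,9}: Y {3,4,6,8,10}->{3,4,6,8}
Constraint 2 (U != Y) on D(U)={3,8,9} D(Y)={3,4,6,8}: no change
Constraint 3 (Y < U) on D(Y)={3,4,6,8} D(U)={3,8,9}: U {3,8,9}->{8,9}
So after all 3 constraints: D(Y) = {3,4,6,8}

Answer: {3,4,6,8}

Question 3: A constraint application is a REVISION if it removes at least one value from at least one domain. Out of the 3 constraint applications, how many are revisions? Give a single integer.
Constraint 1 (Y < V) on D(Y)={3,4,6,8,10} D(V)={4,5,9}: Y {3,4,6,8,10}->{3,4,6,8} => REVISION
Constraint 2 (U != Y) on D(U)={3,8,9} D(Y)={3,4,6,8}: no change => not a revision
Constraint 3 (Y < U) on D(Y)={3,4,6,8} D(U)={3,8,9}: U {3,8,9}->{8,9} => REVISION
Total revisions = 2

Answer: 2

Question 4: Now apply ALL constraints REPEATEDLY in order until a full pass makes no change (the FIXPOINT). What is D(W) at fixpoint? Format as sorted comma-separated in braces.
Answer: {3,4,6,8,10}

Derivation:
pass 0 (initial): D(W)={3,4,6,8,10}
pass 1: U {3,8,9}->{8,9}; Y {3,4,6,8,10}->{3,4,6,8}
pass 2: no change
Fixpoint after 2 passes: D(W) = {3,4,6,8,10}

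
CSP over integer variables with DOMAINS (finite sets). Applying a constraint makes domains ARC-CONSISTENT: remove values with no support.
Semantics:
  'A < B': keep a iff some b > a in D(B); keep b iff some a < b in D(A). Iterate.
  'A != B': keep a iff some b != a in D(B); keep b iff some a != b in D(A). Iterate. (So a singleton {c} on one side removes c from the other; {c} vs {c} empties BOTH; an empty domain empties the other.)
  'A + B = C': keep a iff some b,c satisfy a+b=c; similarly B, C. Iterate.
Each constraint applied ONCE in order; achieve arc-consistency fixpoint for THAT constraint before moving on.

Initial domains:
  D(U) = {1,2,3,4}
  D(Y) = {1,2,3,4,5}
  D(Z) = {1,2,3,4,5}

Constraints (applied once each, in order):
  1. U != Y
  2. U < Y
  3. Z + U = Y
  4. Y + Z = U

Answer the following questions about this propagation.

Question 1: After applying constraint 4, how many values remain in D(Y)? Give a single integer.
Answer: 2

Derivation:
Constraint 1 (U != Y) on D(U)={1,2,3,4} D(Y)={1,2,3,4,5}: no change
Constraint 2 (U < Y) on D(U)={1,2,3,4} D(Y)={1,2,3,4,5}: Y {1,2,3,4,5}->{2,3,4,5}
Constraint 3 (Z + U = Y) on D(Z)={1,2,3,4,5} D(U)={1,2,3,4} D(Y)={2,3,4,5}: Z {1,2,3,4,5}->{1,2,3,4}
Constraint 4 (Y + Z = U) on D(Y)={2,3,4,5} D(Z)={1,2,3,4} D(U)={1,2,3,4}: Y {2,3,4,5}->{2,3}; Z {1,2,3,4}->{1,2}; U {1,2,3,4}->{3,4}
So after constraint 4: D(Y)={2,3}, size = 2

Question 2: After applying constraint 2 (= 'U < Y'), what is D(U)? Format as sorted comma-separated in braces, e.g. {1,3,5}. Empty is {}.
Answer: {1,2,3,4}

Derivation:
Constraint 1 (U != Y) on D(U)={1,2,3,4} D(Y)={1,2,3,4,5}: no change
Constraint 2 (U < Y) on D(U)={1,2,3,4} D(Y)={1,2,3,4,5}: Y {1,2,3,4,5}->{2,3,4,5}
So after constraint 2: D(U) = {1,2,3,4}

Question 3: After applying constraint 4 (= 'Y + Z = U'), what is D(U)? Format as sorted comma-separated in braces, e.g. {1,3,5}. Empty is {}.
Constraint 1 (U != Y) on D(U)={1,2,3,4} D(Y)={1,2,3,4,5}: no change
Constraint 2 (U < Y) on D(U)={1,2,3,4} D(Y)={1,2,3,4,5}: Y {1,2,3,4,5}->{2,3,4,5}
Constraint 3 (Z + U = Y) on D(Z)={1,2,3,4,5} D(U)={1,2,3,4} D(Y)={2,3,4,5}: Z {1,2,3,4,5}->{1,2,3,4}
Constraint 4 (Y + Z = U) on D(Y)={2,3,4,5} D(Z)={1,2,3,4} D(U)={1,2,3,4}: Y {2,3,4,5}->{2,3}; Z {1,2,3,4}->{1,2}; U {1,2,3,4}->{3,4}
So after constraint 4: D(U) = {3,4}

Answer: {3,4}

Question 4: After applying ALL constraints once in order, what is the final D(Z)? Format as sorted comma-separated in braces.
Answer: {1,2}

Derivation:
Constraint 1 (U != Y) on D(U)={1,2,3,4} D(Y)={1,2,3,4,5}: no change
Constraint 2 (U < Y) on D(U)={1,2,3,4} D(Y)={1,2,3,4,5}: Y {1,2,3,4,5}->{2,3,4,5}
Constraint 3 (Z + U = Y) on D(Z)={1,2,3,4,5} D(U)={1,2,3,4} D(Y)={2,3,4,5}: Z {1,2,3,4,5}->{1,2,3,4}
Constraint 4 (Y + Z = U) on D(Y)={2,3,4,5} D(Z)={1,2,3,4} D(U)={1,2,3,4}: Y {2,3,4,5}->{2,3}; Z {1,2,3,4}->{1,2}; U {1,2,3,4}->{3,4}
So after all 4 constraints: D(Z) = {1,2}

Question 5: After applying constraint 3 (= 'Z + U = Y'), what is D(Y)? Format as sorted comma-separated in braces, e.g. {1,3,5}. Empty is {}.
Answer: {2,3,4,5}

Derivation:
Constraint 1 (U != Y) on D(U)={1,2,3,4} D(Y)={1,2,3,4,5}: no change
Constraint 2 (U < Y) on D(U)={1,2,3,4} D(Y)={1,2,3,4,5}: Y {1,2,3,4,5}->{2,3,4,5}
Constraint 3 (Z + U = Y) on D(Z)={1,2,3,4,5} D(U)={1,2,3,4} D(Y)={2,3,4,5}: Z {1,2,3,4,5}->{1,2,3,4}
So after constraint 3: D(Y) = {2,3,4,5}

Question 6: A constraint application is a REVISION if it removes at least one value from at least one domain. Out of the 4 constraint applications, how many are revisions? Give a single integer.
Constraint 1 (U != Y) on D(U)={1,2,3,4} D(Y)={1,2,3,4,5}: no change => not a revision
Constraint 2 (U < Y) on D(U)={1,2,3,4} D(Y)={1,2,3,4,5}: Y {1,2,3,4,5}->{2,3,4,5} => REVISION
Constraint 3 (Z + U = Y) on D(Z)={1,2,3,4,5} D(U)={1,2,3,4} D(Y)={2,3,4,5}: Z {1,2,3,4,5}->{1,2,3,4} => REVISION
Constraint 4 (Y + Z = U) on D(Y)={2,3,4,5} D(Z)={1,2,3,4} D(U)={1,2,3,4}: Y {2,3,4,5}->{2,3}; Z {1,2,3,4}->{1,2}; U {1,2,3,4}->{3,4} => REVISION
Total revisions = 3

Answer: 3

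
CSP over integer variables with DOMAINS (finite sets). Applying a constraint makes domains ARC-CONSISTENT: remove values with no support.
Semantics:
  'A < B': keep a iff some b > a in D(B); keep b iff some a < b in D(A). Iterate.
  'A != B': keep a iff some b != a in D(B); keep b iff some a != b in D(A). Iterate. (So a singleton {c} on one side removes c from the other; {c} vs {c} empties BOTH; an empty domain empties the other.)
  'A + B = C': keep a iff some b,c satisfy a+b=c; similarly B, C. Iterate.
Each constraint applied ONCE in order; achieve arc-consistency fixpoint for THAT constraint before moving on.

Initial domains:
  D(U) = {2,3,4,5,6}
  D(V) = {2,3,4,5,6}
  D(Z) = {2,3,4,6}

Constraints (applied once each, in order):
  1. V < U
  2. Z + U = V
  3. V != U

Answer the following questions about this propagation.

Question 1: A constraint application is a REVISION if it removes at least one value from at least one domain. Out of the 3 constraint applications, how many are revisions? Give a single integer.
Constraint 1 (V < U) on D(V)={2,3,4,5,6} D(U)={2,3,4,5,6}: V {2,3,4,5,6}->{2,3,4,5}; U {2,3,4,5,6}->{3,4,5,6} => REVISION
Constraint 2 (Z + U = V) on D(Z)={2,3,4,6} D(U)={3,4,5,6} D(V)={2,3,4,5}: Z {2,3,4,6}->{2}; U {3,4,5,6}->{3}; V {2,3,4,5}->{5} => REVISION
Constraint 3 (V != U) on D(V)={5} D(U)={3}: no change => not a revision
Total revisions = 2

Answer: 2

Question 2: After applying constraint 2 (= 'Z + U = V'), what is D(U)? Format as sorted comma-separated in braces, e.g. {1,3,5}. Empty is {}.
Constraint 1 (V < U) on D(V)={2,3,4,5,6} D(U)={2,3,4,5,6}: V {2,3,4,5,6}->{2,3,4,5}; U {2,3,4,5,6}->{3,4,5,6}
Constraint 2 (Z + U = V) on D(Z)={2,3,4,6} D(U)={3,4,5,6} D(V)={2,3,4,5}: Z {2,3,4,6}->{2}; U {3,4,5,6}->{3}; V {2,3,4,5}->{5}
So after constraint 2: D(U) = {3}

Answer: {3}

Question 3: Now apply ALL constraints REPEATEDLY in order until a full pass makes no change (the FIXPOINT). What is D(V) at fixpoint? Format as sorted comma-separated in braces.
pass 0 (initial): D(V)={2,3,4,5,6}
pass 1: U {2,3,4,5,6}->{3}; V {2,3,4,5,6}->{5}; Z {2,3,4,6}->{2}
pass 2: U {3}->{}; V {5}->{}; Z {2}->{}
pass 3: no change
Fixpoint after 3 passes: D(V) = {}

Answer: {}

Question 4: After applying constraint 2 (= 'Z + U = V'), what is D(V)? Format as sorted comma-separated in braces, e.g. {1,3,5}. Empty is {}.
Constraint 1 (V < U) on D(V)={2,3,4,5,6} D(U)={2,3,4,5,6}: V {2,3,4,5,6}->{2,3,4,5}; U {2,3,4,5,6}->{3,4,5,6}
Constraint 2 (Z + U = V) on D(Z)={2,3,4,6} D(U)={3,4,5,6} D(V)={2,3,4,5}: Z {2,3,4,6}->{2}; U {3,4,5,6}->{3}; V {2,3,4,5}->{5}
So after constraint 2: D(V) = {5}

Answer: {5}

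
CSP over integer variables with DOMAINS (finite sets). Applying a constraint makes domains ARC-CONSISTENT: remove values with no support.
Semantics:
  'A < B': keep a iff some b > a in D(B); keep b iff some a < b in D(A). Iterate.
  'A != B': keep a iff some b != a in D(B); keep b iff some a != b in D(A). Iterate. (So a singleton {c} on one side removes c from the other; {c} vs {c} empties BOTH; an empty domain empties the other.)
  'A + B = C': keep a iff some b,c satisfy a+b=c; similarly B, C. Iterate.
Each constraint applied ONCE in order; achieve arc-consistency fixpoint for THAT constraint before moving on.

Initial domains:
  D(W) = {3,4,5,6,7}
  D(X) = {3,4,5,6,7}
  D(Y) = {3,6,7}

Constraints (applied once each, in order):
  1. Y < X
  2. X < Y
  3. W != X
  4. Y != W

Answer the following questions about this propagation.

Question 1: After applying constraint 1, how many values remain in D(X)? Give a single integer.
Answer: 4

Derivation:
Constraint 1 (Y < X) on D(Y)={3,6,7} D(X)={3,4,5,6,7}: Y {3,6,7}->{3,6}; X {3,4,5,6,7}->{4,5,6,7}
So after constraint 1: D(X)={4,5,6,7}, size = 4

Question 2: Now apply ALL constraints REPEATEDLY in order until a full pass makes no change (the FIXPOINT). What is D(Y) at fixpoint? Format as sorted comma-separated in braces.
pass 0 (initial): D(Y)={3,6,7}
pass 1: W {3,4,5,6,7}->{3,4,5,7}; X {3,4,5,6,7}->{4,5}; Y {3,6,7}->{6}
pass 2: W {3,4,5,7}->{}; X {4,5}->{}; Y {6}->{}
pass 3: no change
Fixpoint after 3 passes: D(Y) = {}

Answer: {}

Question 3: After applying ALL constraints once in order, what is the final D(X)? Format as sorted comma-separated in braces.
Answer: {4,5}

Derivation:
Constraint 1 (Y < X) on D(Y)={3,6,7} D(X)={3,4,5,6,7}: Y {3,6,7}->{3,6}; X {3,4,5,6,7}->{4,5,6,7}
Constraint 2 (X < Y) on D(X)={4,5,6,7} D(Y)={3,6}: X {4,5,6,7}->{4,5}; Y {3,6}->{6}
Constraint 3 (W != X) on D(W)={3,4,5,6,7} D(X)={4,5}: no change
Constraint 4 (Y != W) on D(Y)={6} D(W)={3,4,5,6,7}: W {3,4,5,6,7}->{3,4,5,7}
So after all 4 constraints: D(X) = {4,5}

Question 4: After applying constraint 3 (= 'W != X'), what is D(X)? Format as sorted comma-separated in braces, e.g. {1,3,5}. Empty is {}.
Answer: {4,5}

Derivation:
Constraint 1 (Y < X) on D(Y)={3,6,7} D(X)={3,4,5,6,7}: Y {3,6,7}->{3,6}; X {3,4,5,6,7}->{4,5,6,7}
Constraint 2 (X < Y) on D(X)={4,5,6,7} D(Y)={3,6}: X {4,5,6,7}->{4,5}; Y {3,6}->{6}
Constraint 3 (W != X) on D(W)={3,4,5,6,7} D(X)={4,5}: no change
So after constraint 3: D(X) = {4,5}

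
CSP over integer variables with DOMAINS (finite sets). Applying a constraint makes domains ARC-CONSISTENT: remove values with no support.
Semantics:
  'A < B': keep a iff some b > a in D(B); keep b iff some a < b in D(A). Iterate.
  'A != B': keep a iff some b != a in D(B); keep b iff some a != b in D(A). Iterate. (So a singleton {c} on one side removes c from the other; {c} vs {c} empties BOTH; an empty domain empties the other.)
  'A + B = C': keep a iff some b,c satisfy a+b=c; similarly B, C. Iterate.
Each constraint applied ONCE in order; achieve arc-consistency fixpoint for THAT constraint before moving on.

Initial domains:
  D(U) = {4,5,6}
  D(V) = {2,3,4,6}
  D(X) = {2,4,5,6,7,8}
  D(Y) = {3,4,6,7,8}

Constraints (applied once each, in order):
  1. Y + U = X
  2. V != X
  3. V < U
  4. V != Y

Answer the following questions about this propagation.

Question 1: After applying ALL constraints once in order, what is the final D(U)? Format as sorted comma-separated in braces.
Constraint 1 (Y + U = X) on D(Y)={3,4,6,7,8} D(U)={4,5,6} D(X)={2,4,5,6,7,8}: Y {3,4,6,7,8}->{3,4}; U {4,5,6}->{4,5}; X {2,4,5,6,7,8}->{7,8}
Constraint 2 (V != X) on D(V)={2,3,4,6} D(X)={7,8}: no change
Constraint 3 (V < U) on D(V)={2,3,4,6} D(U)={4,5}: V {2,3,4,6}->{2,3,4}
Constraint 4 (V != Y) on D(V)={2,3,4} D(Y)={3,4}: no change
So after all 4 constraints: D(U) = {4,5}

Answer: {4,5}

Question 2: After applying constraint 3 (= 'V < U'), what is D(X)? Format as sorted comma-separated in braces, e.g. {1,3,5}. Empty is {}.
Answer: {7,8}

Derivation:
Constraint 1 (Y + U = X) on D(Y)={3,4,6,7,8} D(U)={4,5,6} D(X)={2,4,5,6,7,8}: Y {3,4,6,7,8}->{3,4}; U {4,5,6}->{4,5}; X {2,4,5,6,7,8}->{7,8}
Constraint 2 (V != X) on D(V)={2,3,4,6} D(X)={7,8}: no change
Constraint 3 (V < U) on D(V)={2,3,4,6} D(U)={4,5}: V {2,3,4,6}->{2,3,4}
So after constraint 3: D(X) = {7,8}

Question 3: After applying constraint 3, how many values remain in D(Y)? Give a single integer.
Answer: 2

Derivation:
Constraint 1 (Y + U = X) on D(Y)={3,4,6,7,8} D(U)={4,5,6} D(X)={2,4,5,6,7,8}: Y {3,4,6,7,8}->{3,4}; U {4,5,6}->{4,5}; X {2,4,5,6,7,8}->{7,8}
Constraint 2 (V != X) on D(V)={2,3,4,6} D(X)={7,8}: no change
Constraint 3 (V < U) on D(V)={2,3,4,6} D(U)={4,5}: V {2,3,4,6}->{2,3,4}
So after constraint 3: D(Y)={3,4}, size = 2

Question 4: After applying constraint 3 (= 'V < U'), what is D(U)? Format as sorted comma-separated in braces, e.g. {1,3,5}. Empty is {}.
Constraint 1 (Y + U = X) on D(Y)={3,4,6,7,8} D(U)={4,5,6} D(X)={2,4,5,6,7,8}: Y {3,4,6,7,8}->{3,4}; U {4,5,6}->{4,5}; X {2,4,5,6,7,8}->{7,8}
Constraint 2 (V != X) on D(V)={2,3,4,6} D(X)={7,8}: no change
Constraint 3 (V < U) on D(V)={2,3,4,6} D(U)={4,5}: V {2,3,4,6}->{2,3,4}
So after constraint 3: D(U) = {4,5}

Answer: {4,5}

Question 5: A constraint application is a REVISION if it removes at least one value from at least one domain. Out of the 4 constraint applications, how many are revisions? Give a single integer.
Constraint 1 (Y + U = X) on D(Y)={3,4,6,7,8} D(U)={4,5,6} D(X)={2,4,5,6,7,8}: Y {3,4,6,7,8}->{3,4}; U {4,5,6}->{4,5}; X {2,4,5,6,7,8}->{7,8} => REVISION
Constraint 2 (V != X) on D(V)={2,3,4,6} D(X)={7,8}: no change => not a revision
Constraint 3 (V < U) on D(V)={2,3,4,6} D(U)={4,5}: V {2,3,4,6}->{2,3,4} => REVISION
Constraint 4 (V != Y) on D(V)={2,3,4} D(Y)={3,4}: no change => not a revision
Total revisions = 2

Answer: 2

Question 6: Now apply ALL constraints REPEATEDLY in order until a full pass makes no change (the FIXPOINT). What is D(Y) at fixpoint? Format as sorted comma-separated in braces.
Answer: {3,4}

Derivation:
pass 0 (initial): D(Y)={3,4,6,7,8}
pass 1: U {4,5,6}->{4,5}; V {2,3,4,6}->{2,3,4}; X {2,4,5,6,7,8}->{7,8}; Y {3,4,6,7,8}->{3,4}
pass 2: no change
Fixpoint after 2 passes: D(Y) = {3,4}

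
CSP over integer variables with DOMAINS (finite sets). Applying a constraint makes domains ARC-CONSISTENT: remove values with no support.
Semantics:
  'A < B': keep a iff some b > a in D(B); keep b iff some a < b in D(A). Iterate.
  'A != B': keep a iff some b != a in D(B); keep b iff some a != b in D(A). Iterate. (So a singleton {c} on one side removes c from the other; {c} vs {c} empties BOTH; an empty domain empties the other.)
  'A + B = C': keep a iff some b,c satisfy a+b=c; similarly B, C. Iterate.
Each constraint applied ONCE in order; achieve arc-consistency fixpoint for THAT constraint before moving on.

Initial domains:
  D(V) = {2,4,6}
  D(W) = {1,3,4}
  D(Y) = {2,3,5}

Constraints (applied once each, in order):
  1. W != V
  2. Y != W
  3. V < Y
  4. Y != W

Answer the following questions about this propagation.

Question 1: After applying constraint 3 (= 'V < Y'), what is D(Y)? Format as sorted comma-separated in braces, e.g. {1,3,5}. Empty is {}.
Answer: {3,5}

Derivation:
Constraint 1 (W != V) on D(W)={1,3,4} D(V)={2,4,6}: no change
Constraint 2 (Y != W) on D(Y)={2,3,5} D(W)={1,3,4}: no change
Constraint 3 (V < Y) on D(V)={2,4,6} D(Y)={2,3,5}: V {2,4,6}->{2,4}; Y {2,3,5}->{3,5}
So after constraint 3: D(Y) = {3,5}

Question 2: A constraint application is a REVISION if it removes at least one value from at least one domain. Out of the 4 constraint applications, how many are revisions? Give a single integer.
Constraint 1 (W != V) on D(W)={1,3,4} D(V)={2,4,6}: no change => not a revision
Constraint 2 (Y != W) on D(Y)={2,3,5} D(W)={1,3,4}: no change => not a revision
Constraint 3 (V < Y) on D(V)={2,4,6} D(Y)={2,3,5}: V {2,4,6}->{2,4}; Y {2,3,5}->{3,5} => REVISION
Constraint 4 (Y != W) on D(Y)={3,5} D(W)={1,3,4}: no change => not a revision
Total revisions = 1

Answer: 1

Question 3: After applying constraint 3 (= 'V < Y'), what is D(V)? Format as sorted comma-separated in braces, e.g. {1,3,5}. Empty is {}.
Answer: {2,4}

Derivation:
Constraint 1 (W != V) on D(W)={1,3,4} D(V)={2,4,6}: no change
Constraint 2 (Y != W) on D(Y)={2,3,5} D(W)={1,3,4}: no change
Constraint 3 (V < Y) on D(V)={2,4,6} D(Y)={2,3,5}: V {2,4,6}->{2,4}; Y {2,3,5}->{3,5}
So after constraint 3: D(V) = {2,4}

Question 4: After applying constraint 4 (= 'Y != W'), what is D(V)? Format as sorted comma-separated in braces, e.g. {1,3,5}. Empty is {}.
Constraint 1 (W != V) on D(W)={1,3,4} D(V)={2,4,6}: no change
Constraint 2 (Y != W) on D(Y)={2,3,5} D(W)={1,3,4}: no change
Constraint 3 (V < Y) on D(V)={2,4,6} D(Y)={2,3,5}: V {2,4,6}->{2,4}; Y {2,3,5}->{3,5}
Constraint 4 (Y != W) on D(Y)={3,5} D(W)={1,3,4}: no change
So after constraint 4: D(V) = {2,4}

Answer: {2,4}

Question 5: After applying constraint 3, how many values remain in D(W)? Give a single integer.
Answer: 3

Derivation:
Constraint 1 (W != V) on D(W)={1,3,4} D(V)={2,4,6}: no change
Constraint 2 (Y != W) on D(Y)={2,3,5} D(W)={1,3,4}: no change
Constraint 3 (V < Y) on D(V)={2,4,6} D(Y)={2,3,5}: V {2,4,6}->{2,4}; Y {2,3,5}->{3,5}
So after constraint 3: D(W)={1,3,4}, size = 3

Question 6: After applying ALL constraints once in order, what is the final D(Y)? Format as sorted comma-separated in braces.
Constraint 1 (W != V) on D(W)={1,3,4} D(V)={2,4,6}: no change
Constraint 2 (Y != W) on D(Y)={2,3,5} D(W)={1,3,4}: no change
Constraint 3 (V < Y) on D(V)={2,4,6} D(Y)={2,3,5}: V {2,4,6}->{2,4}; Y {2,3,5}->{3,5}
Constraint 4 (Y != W) on D(Y)={3,5} D(W)={1,3,4}: no change
So after all 4 constraints: D(Y) = {3,5}

Answer: {3,5}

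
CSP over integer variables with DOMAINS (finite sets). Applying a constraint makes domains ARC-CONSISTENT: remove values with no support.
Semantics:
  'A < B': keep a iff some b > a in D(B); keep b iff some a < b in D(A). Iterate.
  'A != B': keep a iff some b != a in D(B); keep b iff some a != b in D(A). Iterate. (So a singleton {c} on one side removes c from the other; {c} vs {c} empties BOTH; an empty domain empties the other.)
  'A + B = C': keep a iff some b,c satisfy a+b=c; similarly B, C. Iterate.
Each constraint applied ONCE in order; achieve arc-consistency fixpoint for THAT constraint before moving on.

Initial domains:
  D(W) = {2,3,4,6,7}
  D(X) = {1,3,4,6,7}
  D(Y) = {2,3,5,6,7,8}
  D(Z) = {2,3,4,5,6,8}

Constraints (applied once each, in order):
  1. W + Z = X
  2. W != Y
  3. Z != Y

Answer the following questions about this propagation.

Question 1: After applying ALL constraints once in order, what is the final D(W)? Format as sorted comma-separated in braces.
Answer: {2,3,4}

Derivation:
Constraint 1 (W + Z = X) on D(W)={2,3,4,6,7} D(Z)={2,3,4,5,6,8} D(X)={1,3,4,6,7}: W {2,3,4,6,7}->{2,3,4}; Z {2,3,4,5,6,8}->{2,3,4,5}; X {1,3,4,6,7}->{4,6,7}
Constraint 2 (W != Y) on D(W)={2,3,4} D(Y)={2,3,5,6,7,8}: no change
Constraint 3 (Z != Y) on D(Z)={2,3,4,5} D(Y)={2,3,5,6,7,8}: no change
So after all 3 constraints: D(W) = {2,3,4}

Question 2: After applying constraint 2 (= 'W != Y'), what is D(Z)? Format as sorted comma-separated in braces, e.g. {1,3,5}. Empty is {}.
Constraint 1 (W + Z = X) on D(W)={2,3,4,6,7} D(Z)={2,3,4,5,6,8} D(X)={1,3,4,6,7}: W {2,3,4,6,7}->{2,3,4}; Z {2,3,4,5,6,8}->{2,3,4,5}; X {1,3,4,6,7}->{4,6,7}
Constraint 2 (W != Y) on D(W)={2,3,4} D(Y)={2,3,5,6,7,8}: no change
So after constraint 2: D(Z) = {2,3,4,5}

Answer: {2,3,4,5}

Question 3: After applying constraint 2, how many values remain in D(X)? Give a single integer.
Constraint 1 (W + Z = X) on D(W)={2,3,4,6,7} D(Z)={2,3,4,5,6,8} D(X)={1,3,4,6,7}: W {2,3,4,6,7}->{2,3,4}; Z {2,3,4,5,6,8}->{2,3,4,5}; X {1,3,4,6,7}->{4,6,7}
Constraint 2 (W != Y) on D(W)={2,3,4} D(Y)={2,3,5,6,7,8}: no change
So after constraint 2: D(X)={4,6,7}, size = 3

Answer: 3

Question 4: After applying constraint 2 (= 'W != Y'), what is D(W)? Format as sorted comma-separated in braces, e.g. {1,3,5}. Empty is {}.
Answer: {2,3,4}

Derivation:
Constraint 1 (W + Z = X) on D(W)={2,3,4,6,7} D(Z)={2,3,4,5,6,8} D(X)={1,3,4,6,7}: W {2,3,4,6,7}->{2,3,4}; Z {2,3,4,5,6,8}->{2,3,4,5}; X {1,3,4,6,7}->{4,6,7}
Constraint 2 (W != Y) on D(W)={2,3,4} D(Y)={2,3,5,6,7,8}: no change
So after constraint 2: D(W) = {2,3,4}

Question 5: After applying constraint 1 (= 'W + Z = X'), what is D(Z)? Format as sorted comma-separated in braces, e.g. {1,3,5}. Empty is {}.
Constraint 1 (W + Z = X) on D(W)={2,3,4,6,7} D(Z)={2,3,4,5,6,8} D(X)={1,3,4,6,7}: W {2,3,4,6,7}->{2,3,4}; Z {2,3,4,5,6,8}->{2,3,4,5}; X {1,3,4,6,7}->{4,6,7}
So after constraint 1: D(Z) = {2,3,4,5}

Answer: {2,3,4,5}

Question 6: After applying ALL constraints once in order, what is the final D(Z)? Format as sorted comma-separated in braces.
Answer: {2,3,4,5}

Derivation:
Constraint 1 (W + Z = X) on D(W)={2,3,4,6,7} D(Z)={2,3,4,5,6,8} D(X)={1,3,4,6,7}: W {2,3,4,6,7}->{2,3,4}; Z {2,3,4,5,6,8}->{2,3,4,5}; X {1,3,4,6,7}->{4,6,7}
Constraint 2 (W != Y) on D(W)={2,3,4} D(Y)={2,3,5,6,7,8}: no change
Constraint 3 (Z != Y) on D(Z)={2,3,4,5} D(Y)={2,3,5,6,7,8}: no change
So after all 3 constraints: D(Z) = {2,3,4,5}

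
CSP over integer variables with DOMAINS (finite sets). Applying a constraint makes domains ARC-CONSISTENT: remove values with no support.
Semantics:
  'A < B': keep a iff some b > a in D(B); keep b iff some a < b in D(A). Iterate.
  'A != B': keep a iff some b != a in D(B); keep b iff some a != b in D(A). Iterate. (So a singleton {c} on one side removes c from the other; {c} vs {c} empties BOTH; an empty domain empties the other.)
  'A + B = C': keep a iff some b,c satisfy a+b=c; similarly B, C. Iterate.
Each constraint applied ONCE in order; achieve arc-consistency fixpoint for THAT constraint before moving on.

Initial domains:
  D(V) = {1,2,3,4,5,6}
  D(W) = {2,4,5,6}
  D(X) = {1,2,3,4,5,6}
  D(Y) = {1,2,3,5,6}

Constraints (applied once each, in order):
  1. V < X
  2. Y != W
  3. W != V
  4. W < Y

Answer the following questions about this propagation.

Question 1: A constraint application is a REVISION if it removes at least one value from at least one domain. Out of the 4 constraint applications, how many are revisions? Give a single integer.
Constraint 1 (V < X) on D(V)={1,2,3,4,5,6} D(X)={1,2,3,4,5,6}: V {1,2,3,4,5,6}->{1,2,3,4,5}; X {1,2,3,4,5,6}->{2,3,4,5,6} => REVISION
Constraint 2 (Y != W) on D(Y)={1,2,3,5,6} D(W)={2,4,5,6}: no change => not a revision
Constraint 3 (W != V) on D(W)={2,4,5,6} D(V)={1,2,3,4,5}: no change => not a revision
Constraint 4 (W < Y) on D(W)={2,4,5,6} D(Y)={1,2,3,5,6}: W {2,4,5,6}->{2,4,5}; Y {1,2,3,5,6}->{3,5,6} => REVISION
Total revisions = 2

Answer: 2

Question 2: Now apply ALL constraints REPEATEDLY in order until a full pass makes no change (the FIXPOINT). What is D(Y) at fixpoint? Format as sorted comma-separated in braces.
Answer: {3,5,6}

Derivation:
pass 0 (initial): D(Y)={1,2,3,5,6}
pass 1: V {1,2,3,4,5,6}->{1,2,3,4,5}; W {2,4,5,6}->{2,4,5}; X {1,2,3,4,5,6}->{2,3,4,5,6}; Y {1,2,3,5,6}->{3,5,6}
pass 2: no change
Fixpoint after 2 passes: D(Y) = {3,5,6}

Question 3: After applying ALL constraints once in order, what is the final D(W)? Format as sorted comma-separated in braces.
Constraint 1 (V < X) on D(V)={1,2,3,4,5,6} D(X)={1,2,3,4,5,6}: V {1,2,3,4,5,6}->{1,2,3,4,5}; X {1,2,3,4,5,6}->{2,3,4,5,6}
Constraint 2 (Y != W) on D(Y)={1,2,3,5,6} D(W)={2,4,5,6}: no change
Constraint 3 (W != V) on D(W)={2,4,5,6} D(V)={1,2,3,4,5}: no change
Constraint 4 (W < Y) on D(W)={2,4,5,6} D(Y)={1,2,3,5,6}: W {2,4,5,6}->{2,4,5}; Y {1,2,3,5,6}->{3,5,6}
So after all 4 constraints: D(W) = {2,4,5}

Answer: {2,4,5}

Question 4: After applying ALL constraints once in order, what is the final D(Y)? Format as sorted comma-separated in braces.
Constraint 1 (V < X) on D(V)={1,2,3,4,5,6} D(X)={1,2,3,4,5,6}: V {1,2,3,4,5,6}->{1,2,3,4,5}; X {1,2,3,4,5,6}->{2,3,4,5,6}
Constraint 2 (Y != W) on D(Y)={1,2,3,5,6} D(W)={2,4,5,6}: no change
Constraint 3 (W != V) on D(W)={2,4,5,6} D(V)={1,2,3,4,5}: no change
Constraint 4 (W < Y) on D(W)={2,4,5,6} D(Y)={1,2,3,5,6}: W {2,4,5,6}->{2,4,5}; Y {1,2,3,5,6}->{3,5,6}
So after all 4 constraints: D(Y) = {3,5,6}

Answer: {3,5,6}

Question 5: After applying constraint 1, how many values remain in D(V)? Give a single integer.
Constraint 1 (V < X) on D(V)={1,2,3,4,5,6} D(X)={1,2,3,4,5,6}: V {1,2,3,4,5,6}->{1,2,3,4,5}; X {1,2,3,4,5,6}->{2,3,4,5,6}
So after constraint 1: D(V)={1,2,3,4,5}, size = 5

Answer: 5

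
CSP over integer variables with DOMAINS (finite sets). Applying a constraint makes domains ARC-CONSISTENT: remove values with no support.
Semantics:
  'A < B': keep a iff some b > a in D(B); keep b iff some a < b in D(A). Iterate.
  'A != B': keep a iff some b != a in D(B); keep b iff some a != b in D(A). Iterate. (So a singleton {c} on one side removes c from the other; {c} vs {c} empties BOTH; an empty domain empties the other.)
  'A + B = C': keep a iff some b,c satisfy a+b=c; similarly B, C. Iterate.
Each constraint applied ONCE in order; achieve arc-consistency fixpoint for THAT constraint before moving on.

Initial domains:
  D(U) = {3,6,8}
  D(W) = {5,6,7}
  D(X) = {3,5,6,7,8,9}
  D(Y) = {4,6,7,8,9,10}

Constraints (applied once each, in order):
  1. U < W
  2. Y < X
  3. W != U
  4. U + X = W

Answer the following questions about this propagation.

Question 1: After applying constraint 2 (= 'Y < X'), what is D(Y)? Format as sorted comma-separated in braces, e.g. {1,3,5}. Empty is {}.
Constraint 1 (U < W) on D(U)={3,6,8} D(W)={5,6,7}: U {3,6,8}->{3,6}
Constraint 2 (Y < X) on D(Y)={4,6,7,8,9,10} D(X)={3,5,6,7,8,9}: Y {4,6,7,8,9,10}->{4,6,7,8}; X {3,5,6,7,8,9}->{5,6,7,8,9}
So after constraint 2: D(Y) = {4,6,7,8}

Answer: {4,6,7,8}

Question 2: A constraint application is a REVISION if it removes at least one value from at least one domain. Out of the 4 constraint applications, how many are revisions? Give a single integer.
Answer: 3

Derivation:
Constraint 1 (U < W) on D(U)={3,6,8} D(W)={5,6,7}: U {3,6,8}->{3,6} => REVISION
Constraint 2 (Y < X) on D(Y)={4,6,7,8,9,10} D(X)={3,5,6,7,8,9}: Y {4,6,7,8,9,10}->{4,6,7,8}; X {3,5,6,7,8,9}->{5,6,7,8,9} => REVISION
Constraint 3 (W != U) on D(W)={5,6,7} D(U)={3,6}: no change => not a revision
Constraint 4 (U + X = W) on D(U)={3,6} D(X)={5,6,7,8,9} D(W)={5,6,7}: U {3,6}->{}; X {5,6,7,8,9}->{}; W {5,6,7}->{} => REVISION
Total revisions = 3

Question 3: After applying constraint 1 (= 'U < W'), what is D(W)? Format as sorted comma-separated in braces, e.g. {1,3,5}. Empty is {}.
Constraint 1 (U < W) on D(U)={3,6,8} D(W)={5,6,7}: U {3,6,8}->{3,6}
So after constraint 1: D(W) = {5,6,7}

Answer: {5,6,7}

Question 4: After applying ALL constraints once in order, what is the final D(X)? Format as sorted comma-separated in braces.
Constraint 1 (U < W) on D(U)={3,6,8} D(W)={5,6,7}: U {3,6,8}->{3,6}
Constraint 2 (Y < X) on D(Y)={4,6,7,8,9,10} D(X)={3,5,6,7,8,9}: Y {4,6,7,8,9,10}->{4,6,7,8}; X {3,5,6,7,8,9}->{5,6,7,8,9}
Constraint 3 (W != U) on D(W)={5,6,7} D(U)={3,6}: no change
Constraint 4 (U + X = W) on D(U)={3,6} D(X)={5,6,7,8,9} D(W)={5,6,7}: U {3,6}->{}; X {5,6,7,8,9}->{}; W {5,6,7}->{}
So after all 4 constraints: D(X) = {}

Answer: {}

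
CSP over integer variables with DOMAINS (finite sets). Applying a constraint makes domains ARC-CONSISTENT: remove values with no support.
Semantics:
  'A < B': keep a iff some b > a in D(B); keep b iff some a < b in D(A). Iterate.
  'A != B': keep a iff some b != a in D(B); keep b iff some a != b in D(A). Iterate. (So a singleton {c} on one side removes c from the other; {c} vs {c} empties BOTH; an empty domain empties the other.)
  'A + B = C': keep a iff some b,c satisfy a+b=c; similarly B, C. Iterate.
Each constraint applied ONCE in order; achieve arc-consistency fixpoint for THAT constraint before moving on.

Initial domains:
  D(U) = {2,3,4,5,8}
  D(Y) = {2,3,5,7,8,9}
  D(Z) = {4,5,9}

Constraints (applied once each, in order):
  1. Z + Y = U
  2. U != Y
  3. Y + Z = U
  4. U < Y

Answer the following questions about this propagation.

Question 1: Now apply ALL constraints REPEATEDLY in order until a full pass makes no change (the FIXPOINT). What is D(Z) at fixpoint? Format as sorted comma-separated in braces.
Answer: {}

Derivation:
pass 0 (initial): D(Z)={4,5,9}
pass 1: U {2,3,4,5,8}->{}; Y {2,3,5,7,8,9}->{}; Z {4,5,9}->{5}
pass 2: Z {5}->{}
pass 3: no change
Fixpoint after 3 passes: D(Z) = {}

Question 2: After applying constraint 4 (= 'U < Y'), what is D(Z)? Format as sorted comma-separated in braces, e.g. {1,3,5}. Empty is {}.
Answer: {5}

Derivation:
Constraint 1 (Z + Y = U) on D(Z)={4,5,9} D(Y)={2,3,5,7,8,9} D(U)={2,3,4,5,8}: Z {4,5,9}->{5}; Y {2,3,5,7,8,9}->{3}; U {2,3,4,5,8}->{8}
Constraint 2 (U != Y) on D(U)={8} D(Y)={3}: no change
Constraint 3 (Y + Z = U) on D(Y)={3} D(Z)={5} D(U)={8}: no change
Constraint 4 (U < Y) on D(U)={8} D(Y)={3}: U {8}->{}; Y {3}->{}
So after constraint 4: D(Z) = {5}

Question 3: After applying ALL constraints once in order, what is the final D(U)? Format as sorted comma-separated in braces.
Constraint 1 (Z + Y = U) on D(Z)={4,5,9} D(Y)={2,3,5,7,8,9} D(U)={2,3,4,5,8}: Z {4,5,9}->{5}; Y {2,3,5,7,8,9}->{3}; U {2,3,4,5,8}->{8}
Constraint 2 (U != Y) on D(U)={8} D(Y)={3}: no change
Constraint 3 (Y + Z = U) on D(Y)={3} D(Z)={5} D(U)={8}: no change
Constraint 4 (U < Y) on D(U)={8} D(Y)={3}: U {8}->{}; Y {3}->{}
So after all 4 constraints: D(U) = {}

Answer: {}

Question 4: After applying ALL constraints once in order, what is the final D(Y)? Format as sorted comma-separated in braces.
Answer: {}

Derivation:
Constraint 1 (Z + Y = U) on D(Z)={4,5,9} D(Y)={2,3,5,7,8,9} D(U)={2,3,4,5,8}: Z {4,5,9}->{5}; Y {2,3,5,7,8,9}->{3}; U {2,3,4,5,8}->{8}
Constraint 2 (U != Y) on D(U)={8} D(Y)={3}: no change
Constraint 3 (Y + Z = U) on D(Y)={3} D(Z)={5} D(U)={8}: no change
Constraint 4 (U < Y) on D(U)={8} D(Y)={3}: U {8}->{}; Y {3}->{}
So after all 4 constraints: D(Y) = {}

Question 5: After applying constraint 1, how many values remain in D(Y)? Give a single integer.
Constraint 1 (Z + Y = U) on D(Z)={4,5,9} D(Y)={2,3,5,7,8,9} D(U)={2,3,4,5,8}: Z {4,5,9}->{5}; Y {2,3,5,7,8,9}->{3}; U {2,3,4,5,8}->{8}
So after constraint 1: D(Y)={3}, size = 1

Answer: 1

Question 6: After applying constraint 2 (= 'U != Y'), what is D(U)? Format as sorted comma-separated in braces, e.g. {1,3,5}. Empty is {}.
Answer: {8}

Derivation:
Constraint 1 (Z + Y = U) on D(Z)={4,5,9} D(Y)={2,3,5,7,8,9} D(U)={2,3,4,5,8}: Z {4,5,9}->{5}; Y {2,3,5,7,8,9}->{3}; U {2,3,4,5,8}->{8}
Constraint 2 (U != Y) on D(U)={8} D(Y)={3}: no change
So after constraint 2: D(U) = {8}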